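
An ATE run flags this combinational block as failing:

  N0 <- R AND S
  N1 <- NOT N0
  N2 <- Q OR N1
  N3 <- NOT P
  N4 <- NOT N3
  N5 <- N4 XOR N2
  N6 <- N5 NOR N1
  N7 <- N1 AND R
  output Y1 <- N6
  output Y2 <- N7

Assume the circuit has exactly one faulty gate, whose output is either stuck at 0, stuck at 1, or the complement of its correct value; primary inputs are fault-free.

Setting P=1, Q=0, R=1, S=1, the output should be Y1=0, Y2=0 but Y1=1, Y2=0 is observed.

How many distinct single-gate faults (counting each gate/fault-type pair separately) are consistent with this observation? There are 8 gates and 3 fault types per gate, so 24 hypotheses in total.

10

Fault-free: N0=1, N1=0, N2=0, N3=0, N4=1, N5=1, N6=0, N7=0 → Y1=0, Y2=0. Observed Y1=1, Y2=0.
  N0: none of the 3 fault types match ✗
  N1: none of the 3 fault types match ✗
  N2: stuck-at-1, inverted output ✓; others ✗
  N3: stuck-at-1, inverted output ✓; others ✗
  N4: stuck-at-0, inverted output ✓; others ✗
  N5: stuck-at-0, inverted output ✓; others ✗
  N6: stuck-at-1, inverted output ✓; others ✗
  N7: none of the 3 fault types match ✗
Consistent faults: {N2 stuck-at-1, N2 inverted output, N3 stuck-at-1, N3 inverted output, N4 stuck-at-0, N4 inverted output, N5 stuck-at-0, N5 inverted output, N6 stuck-at-1, N6 inverted output} — 10 in all.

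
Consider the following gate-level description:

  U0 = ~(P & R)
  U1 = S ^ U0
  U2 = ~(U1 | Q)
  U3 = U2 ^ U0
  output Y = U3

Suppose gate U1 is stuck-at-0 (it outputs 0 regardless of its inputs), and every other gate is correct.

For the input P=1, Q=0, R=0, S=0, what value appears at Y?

Propagate with U1 forced: U0=1, U1=0 [stuck-at-0], U2=1, U3=0.
So Y = 0. (Without the fault it would be 1.)

0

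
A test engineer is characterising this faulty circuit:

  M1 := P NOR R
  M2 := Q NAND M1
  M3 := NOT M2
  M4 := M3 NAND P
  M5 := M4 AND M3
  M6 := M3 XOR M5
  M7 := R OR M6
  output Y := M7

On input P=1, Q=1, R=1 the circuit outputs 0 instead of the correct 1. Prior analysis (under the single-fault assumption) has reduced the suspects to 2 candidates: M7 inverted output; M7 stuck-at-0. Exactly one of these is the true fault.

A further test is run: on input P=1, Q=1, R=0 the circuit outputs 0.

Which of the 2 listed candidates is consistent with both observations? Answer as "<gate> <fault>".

M7 stuck-at-0

Evaluate each candidate on input P=1, Q=1, R=0:
  M7 inverted output: M1=0, M2=1, M3=0, M4=1, M5=0, M6=0, M7=1 [inverted output] → 1 — eliminated
  M7 stuck-at-0: M1=0, M2=1, M3=0, M4=1, M5=0, M6=0, M7=0 [stuck-at-0] → 0 — matches
Only M7 stuck-at-0 reproduces the observed 0.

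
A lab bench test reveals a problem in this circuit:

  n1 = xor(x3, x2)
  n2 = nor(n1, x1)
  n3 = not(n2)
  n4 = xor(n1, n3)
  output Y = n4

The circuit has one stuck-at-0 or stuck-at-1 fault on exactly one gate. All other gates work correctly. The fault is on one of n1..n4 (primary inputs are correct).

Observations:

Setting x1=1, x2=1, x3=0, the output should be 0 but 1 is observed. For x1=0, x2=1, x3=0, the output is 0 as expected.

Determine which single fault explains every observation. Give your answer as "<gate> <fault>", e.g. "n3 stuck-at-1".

Fault-free values for test 1 (x1=1, x2=1, x3=0): n1=1, n2=0, n3=1, n4=0, giving Y=0. Observed 1.
Test 1: faults giving observed 1 are {n1 stuck-at-0, n2 stuck-at-1, n3 stuck-at-0, n4 stuck-at-1}.
Test 2 (x1=0, x2=1, x3=0): fault-free n1=1, n2=0, n3=1, n4=0 → 0; observed 0. Eliminates n2 stuck-at-1, n3 stuck-at-0, n4 stuck-at-1.
Only n1 stuck-at-0 is consistent with every test.

n1 stuck-at-0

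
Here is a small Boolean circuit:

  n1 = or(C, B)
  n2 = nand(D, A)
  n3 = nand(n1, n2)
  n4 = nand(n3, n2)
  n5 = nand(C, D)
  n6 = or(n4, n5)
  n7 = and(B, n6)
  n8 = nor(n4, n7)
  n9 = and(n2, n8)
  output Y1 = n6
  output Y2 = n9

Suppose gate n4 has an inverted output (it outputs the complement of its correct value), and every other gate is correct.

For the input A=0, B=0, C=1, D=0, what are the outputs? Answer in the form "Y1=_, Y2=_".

Propagate with n4 forced: n1=1, n2=1, n3=0, n4=0 [inverted output], n5=1, n6=1, n7=0, n8=1, n9=1.
So the outputs are Y1=1, Y2=1. (Without the fault they would be Y1=1, Y2=0.)

Y1=1, Y2=1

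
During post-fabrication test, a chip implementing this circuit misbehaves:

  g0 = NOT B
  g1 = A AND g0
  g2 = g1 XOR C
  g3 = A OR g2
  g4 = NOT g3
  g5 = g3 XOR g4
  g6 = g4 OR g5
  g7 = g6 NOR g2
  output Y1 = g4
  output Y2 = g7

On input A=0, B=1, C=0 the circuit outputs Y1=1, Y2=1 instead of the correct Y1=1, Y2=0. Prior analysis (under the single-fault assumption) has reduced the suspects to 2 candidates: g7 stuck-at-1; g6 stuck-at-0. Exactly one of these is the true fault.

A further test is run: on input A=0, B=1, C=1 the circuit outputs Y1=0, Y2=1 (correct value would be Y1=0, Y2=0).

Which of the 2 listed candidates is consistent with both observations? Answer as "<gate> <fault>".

Evaluate each candidate on input A=0, B=1, C=1:
  g7 stuck-at-1: g0=0, g1=0, g2=1, g3=1, g4=0, g5=1, g6=1, g7=1 [stuck-at-1] → Y1=0, Y2=1 — matches
  g6 stuck-at-0: g0=0, g1=0, g2=1, g3=1, g4=0, g5=1, g6=0 [stuck-at-0], g7=0 → Y1=0, Y2=0 — eliminated
Only g7 stuck-at-1 reproduces the observed Y1=0, Y2=1.

g7 stuck-at-1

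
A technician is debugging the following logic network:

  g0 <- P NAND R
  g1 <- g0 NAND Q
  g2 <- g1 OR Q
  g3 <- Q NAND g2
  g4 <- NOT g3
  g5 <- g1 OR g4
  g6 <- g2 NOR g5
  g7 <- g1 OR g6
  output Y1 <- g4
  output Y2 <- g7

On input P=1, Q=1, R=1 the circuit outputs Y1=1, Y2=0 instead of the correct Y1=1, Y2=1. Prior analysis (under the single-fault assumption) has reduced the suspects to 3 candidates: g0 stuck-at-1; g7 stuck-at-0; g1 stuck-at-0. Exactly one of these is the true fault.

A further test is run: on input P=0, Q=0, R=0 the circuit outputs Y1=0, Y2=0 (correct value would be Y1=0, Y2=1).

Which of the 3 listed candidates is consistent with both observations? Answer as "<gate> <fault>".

g7 stuck-at-0

Evaluate each candidate on input P=0, Q=0, R=0:
  g0 stuck-at-1: g0=1 [stuck-at-1], g1=1, g2=1, g3=1, g4=0, g5=1, g6=0, g7=1 → Y1=0, Y2=1 — eliminated
  g7 stuck-at-0: g0=1, g1=1, g2=1, g3=1, g4=0, g5=1, g6=0, g7=0 [stuck-at-0] → Y1=0, Y2=0 — matches
  g1 stuck-at-0: g0=1, g1=0 [stuck-at-0], g2=0, g3=1, g4=0, g5=0, g6=1, g7=1 → Y1=0, Y2=1 — eliminated
Only g7 stuck-at-0 reproduces the observed Y1=0, Y2=0.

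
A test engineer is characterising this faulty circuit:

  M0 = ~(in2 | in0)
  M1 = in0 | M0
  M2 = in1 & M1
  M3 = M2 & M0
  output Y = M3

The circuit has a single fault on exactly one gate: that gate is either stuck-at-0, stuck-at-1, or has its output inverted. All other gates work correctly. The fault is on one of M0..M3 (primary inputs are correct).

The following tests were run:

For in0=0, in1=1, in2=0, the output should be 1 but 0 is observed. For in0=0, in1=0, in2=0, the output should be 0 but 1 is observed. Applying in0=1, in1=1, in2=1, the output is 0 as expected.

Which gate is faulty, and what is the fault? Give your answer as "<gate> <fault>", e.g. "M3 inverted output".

M2 inverted output

Fault-free values for test 1 (in0=0, in1=1, in2=0): M0=1, M1=1, M2=1, M3=1, giving Y=1. Observed 0.
Test 1: faults giving observed 0 are {M0 stuck-at-0, M0 inverted output, M1 stuck-at-0, M1 inverted output, M2 stuck-at-0, M2 inverted output, M3 stuck-at-0, M3 inverted output}.
Test 2 (in0=0, in1=0, in2=0): fault-free M0=1, M1=1, M2=0, M3=0 → 0; observed 1. Eliminates M0 stuck-at-0, M0 inverted output, M1 stuck-at-0, M1 inverted output, M2 stuck-at-0, M3 stuck-at-0.
Test 3 (in0=1, in1=1, in2=1): fault-free M0=0, M1=1, M2=1, M3=0 → 0; observed 0. Eliminates M3 inverted output.
Only M2 inverted output is consistent with every test.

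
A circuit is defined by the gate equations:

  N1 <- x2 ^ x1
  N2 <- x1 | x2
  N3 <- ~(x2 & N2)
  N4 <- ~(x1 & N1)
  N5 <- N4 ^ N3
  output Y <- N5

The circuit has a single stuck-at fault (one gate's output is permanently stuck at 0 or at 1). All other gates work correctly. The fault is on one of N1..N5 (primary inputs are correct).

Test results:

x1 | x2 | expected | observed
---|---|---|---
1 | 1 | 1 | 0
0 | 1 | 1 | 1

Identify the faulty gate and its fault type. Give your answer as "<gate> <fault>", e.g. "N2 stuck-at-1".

N1 stuck-at-1

Fault-free values for test 1 (x1=1, x2=1): N1=0, N2=1, N3=0, N4=1, N5=1, giving Y=1. Observed 0.
Test 1: faults giving observed 0 are {N1 stuck-at-1, N2 stuck-at-0, N3 stuck-at-1, N4 stuck-at-0, N5 stuck-at-0}.
Test 2 (x1=0, x2=1): fault-free N1=1, N2=1, N3=0, N4=1, N5=1 → 1; observed 1. Eliminates N2 stuck-at-0, N3 stuck-at-1, N4 stuck-at-0, N5 stuck-at-0.
Only N1 stuck-at-1 is consistent with every test.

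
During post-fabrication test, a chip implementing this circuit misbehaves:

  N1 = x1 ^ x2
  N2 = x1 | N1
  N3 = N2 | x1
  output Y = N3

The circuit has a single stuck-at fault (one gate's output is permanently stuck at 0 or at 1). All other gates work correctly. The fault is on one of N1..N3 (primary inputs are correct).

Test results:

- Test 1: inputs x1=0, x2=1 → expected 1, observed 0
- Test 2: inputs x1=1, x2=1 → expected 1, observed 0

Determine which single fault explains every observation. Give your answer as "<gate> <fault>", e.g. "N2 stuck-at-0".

N3 stuck-at-0

Fault-free values for test 1 (x1=0, x2=1): N1=1, N2=1, N3=1, giving Y=1. Observed 0.
Test 1: faults giving observed 0 are {N1 stuck-at-0, N2 stuck-at-0, N3 stuck-at-0}.
Test 2 (x1=1, x2=1): fault-free N1=0, N2=1, N3=1 → 1; observed 0. Eliminates N1 stuck-at-0, N2 stuck-at-0.
Only N3 stuck-at-0 is consistent with every test.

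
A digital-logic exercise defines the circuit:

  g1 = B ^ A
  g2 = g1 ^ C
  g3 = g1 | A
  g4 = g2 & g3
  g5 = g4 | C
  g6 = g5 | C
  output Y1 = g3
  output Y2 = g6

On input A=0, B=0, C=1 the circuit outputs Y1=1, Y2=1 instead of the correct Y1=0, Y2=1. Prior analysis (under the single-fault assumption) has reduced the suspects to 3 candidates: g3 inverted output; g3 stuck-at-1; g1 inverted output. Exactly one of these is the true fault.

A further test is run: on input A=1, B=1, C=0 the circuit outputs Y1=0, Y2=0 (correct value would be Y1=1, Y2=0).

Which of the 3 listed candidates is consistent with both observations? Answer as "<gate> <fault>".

g3 inverted output

Evaluate each candidate on input A=1, B=1, C=0:
  g3 inverted output: g1=0, g2=0, g3=0 [inverted output], g4=0, g5=0, g6=0 → Y1=0, Y2=0 — matches
  g3 stuck-at-1: g1=0, g2=0, g3=1 [stuck-at-1], g4=0, g5=0, g6=0 → Y1=1, Y2=0 — eliminated
  g1 inverted output: g1=1 [inverted output], g2=1, g3=1, g4=1, g5=1, g6=1 → Y1=1, Y2=1 — eliminated
Only g3 inverted output reproduces the observed Y1=0, Y2=0.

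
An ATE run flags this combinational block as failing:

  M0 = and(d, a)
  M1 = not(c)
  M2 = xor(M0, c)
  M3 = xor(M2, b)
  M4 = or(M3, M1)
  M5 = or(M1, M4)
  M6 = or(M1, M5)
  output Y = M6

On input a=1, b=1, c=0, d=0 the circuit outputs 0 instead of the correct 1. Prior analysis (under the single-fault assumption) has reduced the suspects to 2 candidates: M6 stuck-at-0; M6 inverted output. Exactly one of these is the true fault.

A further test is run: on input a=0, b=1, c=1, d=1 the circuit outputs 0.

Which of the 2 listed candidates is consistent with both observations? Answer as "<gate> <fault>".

M6 stuck-at-0

Evaluate each candidate on input a=0, b=1, c=1, d=1:
  M6 stuck-at-0: M0=0, M1=0, M2=1, M3=0, M4=0, M5=0, M6=0 [stuck-at-0] → 0 — matches
  M6 inverted output: M0=0, M1=0, M2=1, M3=0, M4=0, M5=0, M6=1 [inverted output] → 1 — eliminated
Only M6 stuck-at-0 reproduces the observed 0.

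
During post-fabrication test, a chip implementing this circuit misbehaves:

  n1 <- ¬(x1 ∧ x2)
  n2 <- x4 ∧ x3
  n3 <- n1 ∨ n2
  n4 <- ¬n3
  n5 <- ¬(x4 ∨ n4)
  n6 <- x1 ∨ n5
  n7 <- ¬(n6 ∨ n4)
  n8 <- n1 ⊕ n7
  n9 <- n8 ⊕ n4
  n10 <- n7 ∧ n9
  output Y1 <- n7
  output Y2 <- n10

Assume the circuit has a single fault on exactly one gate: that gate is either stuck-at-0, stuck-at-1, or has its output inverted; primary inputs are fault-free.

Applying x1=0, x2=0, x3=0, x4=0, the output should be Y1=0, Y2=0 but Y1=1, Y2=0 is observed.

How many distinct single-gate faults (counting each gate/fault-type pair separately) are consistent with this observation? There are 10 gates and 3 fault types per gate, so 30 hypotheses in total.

6

Fault-free: n1=1, n2=0, n3=1, n4=0, n5=1, n6=1, n7=0, n8=1, n9=1, n10=0 → Y1=0, Y2=0. Observed Y1=1, Y2=0.
  n1: none of the 3 fault types match ✗
  n2: none of the 3 fault types match ✗
  n3: none of the 3 fault types match ✗
  n4: none of the 3 fault types match ✗
  n5: stuck-at-0, inverted output ✓; others ✗
  n6: stuck-at-0, inverted output ✓; others ✗
  n7: stuck-at-1, inverted output ✓; others ✗
  n8: none of the 3 fault types match ✗
  n9: none of the 3 fault types match ✗
  n10: none of the 3 fault types match ✗
Consistent faults: {n5 stuck-at-0, n5 inverted output, n6 stuck-at-0, n6 inverted output, n7 stuck-at-1, n7 inverted output} — 6 in all.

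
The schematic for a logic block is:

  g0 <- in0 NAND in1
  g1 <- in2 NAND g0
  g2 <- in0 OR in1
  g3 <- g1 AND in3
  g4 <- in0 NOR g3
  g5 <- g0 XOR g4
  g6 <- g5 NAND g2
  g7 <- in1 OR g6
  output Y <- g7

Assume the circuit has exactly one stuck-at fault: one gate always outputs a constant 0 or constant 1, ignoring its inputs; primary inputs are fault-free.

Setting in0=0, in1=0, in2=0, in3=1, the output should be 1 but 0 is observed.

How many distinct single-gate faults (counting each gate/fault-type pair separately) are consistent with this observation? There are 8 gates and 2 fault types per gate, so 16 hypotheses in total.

Fault-free: g0=1, g1=1, g2=0, g3=1, g4=0, g5=1, g6=1, g7=1 → 1. Observed 0.
  g0: none of the 2 fault types match ✗
  g1: none of the 2 fault types match ✗
  g2: stuck-at-1 ✓; others ✗
  g3: none of the 2 fault types match ✗
  g4: none of the 2 fault types match ✗
  g5: none of the 2 fault types match ✗
  g6: stuck-at-0 ✓; others ✗
  g7: stuck-at-0 ✓; others ✗
Consistent faults: {g2 stuck-at-1, g6 stuck-at-0, g7 stuck-at-0} — 3 in all.

3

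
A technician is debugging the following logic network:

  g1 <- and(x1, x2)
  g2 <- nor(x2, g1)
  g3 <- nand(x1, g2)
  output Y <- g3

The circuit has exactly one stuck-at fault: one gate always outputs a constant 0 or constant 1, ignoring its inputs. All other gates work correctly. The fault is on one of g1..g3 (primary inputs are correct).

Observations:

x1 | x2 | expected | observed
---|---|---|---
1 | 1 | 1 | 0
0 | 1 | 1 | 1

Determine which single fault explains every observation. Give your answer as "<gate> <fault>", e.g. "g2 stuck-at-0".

g2 stuck-at-1

Fault-free values for test 1 (x1=1, x2=1): g1=1, g2=0, g3=1, giving Y=1. Observed 0.
Test 1: faults giving observed 0 are {g2 stuck-at-1, g3 stuck-at-0}.
Test 2 (x1=0, x2=1): fault-free g1=0, g2=0, g3=1 → 1; observed 1. Eliminates g3 stuck-at-0.
Only g2 stuck-at-1 is consistent with every test.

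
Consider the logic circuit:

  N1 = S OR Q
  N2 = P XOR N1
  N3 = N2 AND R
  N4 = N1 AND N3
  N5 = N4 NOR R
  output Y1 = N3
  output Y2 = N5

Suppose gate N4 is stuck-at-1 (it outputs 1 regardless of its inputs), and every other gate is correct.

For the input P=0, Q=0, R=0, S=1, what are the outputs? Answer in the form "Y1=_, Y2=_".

Propagate with N4 forced: N1=1, N2=1, N3=0, N4=1 [stuck-at-1], N5=0.
So the outputs are Y1=0, Y2=0. (Without the fault they would be Y1=0, Y2=1.)

Y1=0, Y2=0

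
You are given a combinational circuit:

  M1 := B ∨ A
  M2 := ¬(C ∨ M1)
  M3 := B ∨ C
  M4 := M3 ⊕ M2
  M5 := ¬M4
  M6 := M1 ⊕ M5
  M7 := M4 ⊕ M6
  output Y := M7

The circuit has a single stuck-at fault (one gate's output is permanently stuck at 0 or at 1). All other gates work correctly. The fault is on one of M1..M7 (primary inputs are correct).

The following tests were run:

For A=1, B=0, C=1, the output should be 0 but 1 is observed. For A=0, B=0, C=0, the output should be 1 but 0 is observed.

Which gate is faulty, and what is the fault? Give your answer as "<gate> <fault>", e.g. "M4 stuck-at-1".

M5 stuck-at-1

Fault-free values for test 1 (A=1, B=0, C=1): M1=1, M2=0, M3=1, M4=1, M5=0, M6=1, M7=0, giving Y=0. Observed 1.
Test 1: faults giving observed 1 are {M1 stuck-at-0, M5 stuck-at-1, M6 stuck-at-0, M7 stuck-at-1}.
Test 2 (A=0, B=0, C=0): fault-free M1=0, M2=1, M3=0, M4=1, M5=0, M6=0, M7=1 → 1; observed 0. Eliminates M1 stuck-at-0, M6 stuck-at-0, M7 stuck-at-1.
Only M5 stuck-at-1 is consistent with every test.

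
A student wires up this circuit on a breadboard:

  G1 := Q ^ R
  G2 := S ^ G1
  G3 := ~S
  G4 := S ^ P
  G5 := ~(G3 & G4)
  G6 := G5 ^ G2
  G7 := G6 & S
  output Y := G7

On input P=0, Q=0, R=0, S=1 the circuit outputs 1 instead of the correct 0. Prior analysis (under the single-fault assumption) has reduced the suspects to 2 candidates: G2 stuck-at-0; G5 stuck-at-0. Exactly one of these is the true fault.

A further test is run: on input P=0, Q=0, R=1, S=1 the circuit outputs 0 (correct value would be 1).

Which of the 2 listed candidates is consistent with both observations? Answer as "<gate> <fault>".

Evaluate each candidate on input P=0, Q=0, R=1, S=1:
  G2 stuck-at-0: G1=1, G2=0 [stuck-at-0], G3=0, G4=1, G5=1, G6=1, G7=1 → 1 — eliminated
  G5 stuck-at-0: G1=1, G2=0, G3=0, G4=1, G5=0 [stuck-at-0], G6=0, G7=0 → 0 — matches
Only G5 stuck-at-0 reproduces the observed 0.

G5 stuck-at-0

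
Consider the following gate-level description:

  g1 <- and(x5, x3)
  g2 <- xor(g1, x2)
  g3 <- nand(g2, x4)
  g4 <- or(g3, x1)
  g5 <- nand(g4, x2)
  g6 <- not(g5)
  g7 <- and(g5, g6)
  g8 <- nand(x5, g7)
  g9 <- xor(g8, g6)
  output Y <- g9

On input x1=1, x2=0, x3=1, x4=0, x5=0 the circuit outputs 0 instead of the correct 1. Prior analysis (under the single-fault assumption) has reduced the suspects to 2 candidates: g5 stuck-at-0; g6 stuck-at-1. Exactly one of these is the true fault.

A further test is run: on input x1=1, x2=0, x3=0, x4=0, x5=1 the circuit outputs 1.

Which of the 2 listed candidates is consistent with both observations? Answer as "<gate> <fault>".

Evaluate each candidate on input x1=1, x2=0, x3=0, x4=0, x5=1:
  g5 stuck-at-0: g1=0, g2=0, g3=1, g4=1, g5=0 [stuck-at-0], g6=1, g7=0, g8=1, g9=0 → 0 — eliminated
  g6 stuck-at-1: g1=0, g2=0, g3=1, g4=1, g5=1, g6=1 [stuck-at-1], g7=1, g8=0, g9=1 → 1 — matches
Only g6 stuck-at-1 reproduces the observed 1.

g6 stuck-at-1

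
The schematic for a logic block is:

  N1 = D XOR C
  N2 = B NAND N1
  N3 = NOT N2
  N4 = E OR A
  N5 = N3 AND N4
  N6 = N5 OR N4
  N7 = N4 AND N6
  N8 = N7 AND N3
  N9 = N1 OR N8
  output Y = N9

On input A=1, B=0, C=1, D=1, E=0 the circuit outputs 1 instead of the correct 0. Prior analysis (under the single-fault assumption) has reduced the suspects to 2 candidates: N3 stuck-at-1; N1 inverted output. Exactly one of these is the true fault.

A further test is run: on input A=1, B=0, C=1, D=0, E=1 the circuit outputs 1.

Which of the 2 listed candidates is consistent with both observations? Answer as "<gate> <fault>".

Evaluate each candidate on input A=1, B=0, C=1, D=0, E=1:
  N3 stuck-at-1: N1=1, N2=1, N3=1 [stuck-at-1], N4=1, N5=1, N6=1, N7=1, N8=1, N9=1 → 1 — matches
  N1 inverted output: N1=0 [inverted output], N2=1, N3=0, N4=1, N5=0, N6=1, N7=1, N8=0, N9=0 → 0 — eliminated
Only N3 stuck-at-1 reproduces the observed 1.

N3 stuck-at-1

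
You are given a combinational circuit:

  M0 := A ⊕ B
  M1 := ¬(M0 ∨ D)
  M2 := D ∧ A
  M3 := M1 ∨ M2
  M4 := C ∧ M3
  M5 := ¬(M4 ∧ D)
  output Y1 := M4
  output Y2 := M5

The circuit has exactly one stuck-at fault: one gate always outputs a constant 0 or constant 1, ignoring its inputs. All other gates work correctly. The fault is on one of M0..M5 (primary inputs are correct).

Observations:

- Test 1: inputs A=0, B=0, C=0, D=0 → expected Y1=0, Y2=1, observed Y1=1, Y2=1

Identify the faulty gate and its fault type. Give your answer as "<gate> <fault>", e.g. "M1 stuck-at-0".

M4 stuck-at-1

Fault-free values for test 1 (A=0, B=0, C=0, D=0): M0=0, M1=1, M2=0, M3=1, M4=0, M5=1, giving Y1=0, Y2=1. Observed Y1=1, Y2=1.
Test 1: faults giving observed Y1=1, Y2=1 are {M4 stuck-at-1}.
Only M4 stuck-at-1 is consistent with every test.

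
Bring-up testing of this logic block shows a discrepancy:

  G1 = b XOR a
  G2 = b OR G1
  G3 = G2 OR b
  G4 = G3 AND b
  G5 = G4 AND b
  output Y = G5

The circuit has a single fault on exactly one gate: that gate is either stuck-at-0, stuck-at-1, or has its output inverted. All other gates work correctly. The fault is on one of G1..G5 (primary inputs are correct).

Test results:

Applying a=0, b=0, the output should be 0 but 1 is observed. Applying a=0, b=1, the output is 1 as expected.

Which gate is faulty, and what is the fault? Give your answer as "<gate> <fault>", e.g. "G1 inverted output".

G5 stuck-at-1

Fault-free values for test 1 (a=0, b=0): G1=0, G2=0, G3=0, G4=0, G5=0, giving Y=0. Observed 1.
Test 1: faults giving observed 1 are {G5 stuck-at-1, G5 inverted output}.
Test 2 (a=0, b=1): fault-free G1=1, G2=1, G3=1, G4=1, G5=1 → 1; observed 1. Eliminates G5 inverted output.
Only G5 stuck-at-1 is consistent with every test.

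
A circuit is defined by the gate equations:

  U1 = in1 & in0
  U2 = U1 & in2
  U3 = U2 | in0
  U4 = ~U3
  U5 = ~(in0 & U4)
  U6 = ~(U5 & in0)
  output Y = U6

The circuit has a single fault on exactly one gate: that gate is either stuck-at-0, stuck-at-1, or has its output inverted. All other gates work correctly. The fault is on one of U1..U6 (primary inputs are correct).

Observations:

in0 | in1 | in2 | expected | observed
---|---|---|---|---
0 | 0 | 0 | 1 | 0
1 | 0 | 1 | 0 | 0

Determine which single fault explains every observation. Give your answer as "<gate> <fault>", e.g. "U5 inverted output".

Fault-free values for test 1 (in0=0, in1=0, in2=0): U1=0, U2=0, U3=0, U4=1, U5=1, U6=1, giving Y=1. Observed 0.
Test 1: faults giving observed 0 are {U6 stuck-at-0, U6 inverted output}.
Test 2 (in0=1, in1=0, in2=1): fault-free U1=0, U2=0, U3=1, U4=0, U5=1, U6=0 → 0; observed 0. Eliminates U6 inverted output.
Only U6 stuck-at-0 is consistent with every test.

U6 stuck-at-0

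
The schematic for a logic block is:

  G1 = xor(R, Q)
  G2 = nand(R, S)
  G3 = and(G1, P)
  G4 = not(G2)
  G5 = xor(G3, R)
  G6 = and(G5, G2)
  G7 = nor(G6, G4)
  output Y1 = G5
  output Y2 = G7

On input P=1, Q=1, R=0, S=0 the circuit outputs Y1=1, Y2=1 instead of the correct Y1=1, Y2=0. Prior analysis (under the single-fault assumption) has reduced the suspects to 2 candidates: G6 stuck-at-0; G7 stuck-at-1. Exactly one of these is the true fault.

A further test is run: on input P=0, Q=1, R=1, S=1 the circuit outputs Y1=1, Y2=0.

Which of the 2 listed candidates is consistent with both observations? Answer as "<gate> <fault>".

Evaluate each candidate on input P=0, Q=1, R=1, S=1:
  G6 stuck-at-0: G1=0, G2=0, G3=0, G4=1, G5=1, G6=0 [stuck-at-0], G7=0 → Y1=1, Y2=0 — matches
  G7 stuck-at-1: G1=0, G2=0, G3=0, G4=1, G5=1, G6=0, G7=1 [stuck-at-1] → Y1=1, Y2=1 — eliminated
Only G6 stuck-at-0 reproduces the observed Y1=1, Y2=0.

G6 stuck-at-0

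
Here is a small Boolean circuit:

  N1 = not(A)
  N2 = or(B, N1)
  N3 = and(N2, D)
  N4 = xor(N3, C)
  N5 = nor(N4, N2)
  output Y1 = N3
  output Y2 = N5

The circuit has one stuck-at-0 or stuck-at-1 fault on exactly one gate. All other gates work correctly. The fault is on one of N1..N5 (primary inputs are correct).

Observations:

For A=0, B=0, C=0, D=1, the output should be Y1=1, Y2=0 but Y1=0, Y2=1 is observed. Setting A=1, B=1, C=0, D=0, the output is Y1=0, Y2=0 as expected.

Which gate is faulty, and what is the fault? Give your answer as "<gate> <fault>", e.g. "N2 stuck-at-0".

Fault-free values for test 1 (A=0, B=0, C=0, D=1): N1=1, N2=1, N3=1, N4=1, N5=0, giving Y1=1, Y2=0. Observed Y1=0, Y2=1.
Test 1: faults giving observed Y1=0, Y2=1 are {N1 stuck-at-0, N2 stuck-at-0}.
Test 2 (A=1, B=1, C=0, D=0): fault-free N1=0, N2=1, N3=0, N4=0, N5=0 → Y1=0, Y2=0; observed Y1=0, Y2=0. Eliminates N2 stuck-at-0.
Only N1 stuck-at-0 is consistent with every test.

N1 stuck-at-0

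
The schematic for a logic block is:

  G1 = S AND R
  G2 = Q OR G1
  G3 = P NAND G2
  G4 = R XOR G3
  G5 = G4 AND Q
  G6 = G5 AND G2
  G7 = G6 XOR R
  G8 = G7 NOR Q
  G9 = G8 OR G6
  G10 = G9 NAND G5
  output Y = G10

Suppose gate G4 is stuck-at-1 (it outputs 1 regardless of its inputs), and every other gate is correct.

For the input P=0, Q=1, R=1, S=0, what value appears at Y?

Propagate with G4 forced: G1=0, G2=1, G3=1, G4=1 [stuck-at-1], G5=1, G6=1, G7=0, G8=0, G9=1, G10=0.
So Y = 0. (Without the fault it would be 1.)

0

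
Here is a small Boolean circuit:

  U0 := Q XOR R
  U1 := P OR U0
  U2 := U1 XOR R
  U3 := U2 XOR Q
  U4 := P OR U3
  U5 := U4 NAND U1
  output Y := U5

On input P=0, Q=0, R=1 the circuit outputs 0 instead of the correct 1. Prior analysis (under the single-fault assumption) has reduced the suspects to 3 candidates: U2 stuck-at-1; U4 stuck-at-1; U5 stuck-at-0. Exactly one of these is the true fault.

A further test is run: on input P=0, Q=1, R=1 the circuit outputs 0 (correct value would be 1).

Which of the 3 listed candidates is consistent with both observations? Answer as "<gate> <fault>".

U5 stuck-at-0

Evaluate each candidate on input P=0, Q=1, R=1:
  U2 stuck-at-1: U0=0, U1=0, U2=1 [stuck-at-1], U3=0, U4=0, U5=1 → 1 — eliminated
  U4 stuck-at-1: U0=0, U1=0, U2=1, U3=0, U4=1 [stuck-at-1], U5=1 → 1 — eliminated
  U5 stuck-at-0: U0=0, U1=0, U2=1, U3=0, U4=0, U5=0 [stuck-at-0] → 0 — matches
Only U5 stuck-at-0 reproduces the observed 0.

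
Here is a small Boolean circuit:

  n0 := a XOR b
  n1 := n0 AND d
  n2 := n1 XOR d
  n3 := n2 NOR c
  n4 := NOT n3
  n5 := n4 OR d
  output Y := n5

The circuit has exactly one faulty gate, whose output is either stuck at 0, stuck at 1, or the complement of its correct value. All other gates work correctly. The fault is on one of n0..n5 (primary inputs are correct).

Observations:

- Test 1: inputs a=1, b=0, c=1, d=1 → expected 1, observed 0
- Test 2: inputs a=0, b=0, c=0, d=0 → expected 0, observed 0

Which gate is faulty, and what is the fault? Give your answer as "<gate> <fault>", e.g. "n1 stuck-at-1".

n5 stuck-at-0

Fault-free values for test 1 (a=1, b=0, c=1, d=1): n0=1, n1=1, n2=0, n3=0, n4=1, n5=1, giving Y=1. Observed 0.
Test 1: faults giving observed 0 are {n5 stuck-at-0, n5 inverted output}.
Test 2 (a=0, b=0, c=0, d=0): fault-free n0=0, n1=0, n2=0, n3=1, n4=0, n5=0 → 0; observed 0. Eliminates n5 inverted output.
Only n5 stuck-at-0 is consistent with every test.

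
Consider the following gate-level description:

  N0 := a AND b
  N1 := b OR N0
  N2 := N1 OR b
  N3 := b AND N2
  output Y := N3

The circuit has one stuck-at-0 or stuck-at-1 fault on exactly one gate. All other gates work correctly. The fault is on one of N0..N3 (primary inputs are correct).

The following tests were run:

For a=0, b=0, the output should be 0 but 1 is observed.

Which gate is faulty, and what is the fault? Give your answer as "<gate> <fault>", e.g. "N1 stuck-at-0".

N3 stuck-at-1

Fault-free values for test 1 (a=0, b=0): N0=0, N1=0, N2=0, N3=0, giving Y=0. Observed 1.
Test 1: faults giving observed 1 are {N3 stuck-at-1}.
Only N3 stuck-at-1 is consistent with every test.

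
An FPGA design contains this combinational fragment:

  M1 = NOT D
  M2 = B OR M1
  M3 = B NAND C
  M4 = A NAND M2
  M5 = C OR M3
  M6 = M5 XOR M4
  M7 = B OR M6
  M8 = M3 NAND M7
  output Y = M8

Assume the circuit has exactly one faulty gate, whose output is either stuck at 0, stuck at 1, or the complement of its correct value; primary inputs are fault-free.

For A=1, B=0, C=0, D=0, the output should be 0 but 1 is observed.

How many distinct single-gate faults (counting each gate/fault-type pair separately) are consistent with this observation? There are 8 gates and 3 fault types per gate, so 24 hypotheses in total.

16

Fault-free: M1=1, M2=1, M3=1, M4=0, M5=1, M6=1, M7=1, M8=0 → 0. Observed 1.
  M1: stuck-at-0, inverted output ✓; others ✗
  M2: stuck-at-0, inverted output ✓; others ✗
  M3: stuck-at-0, inverted output ✓; others ✗
  M4: stuck-at-1, inverted output ✓; others ✗
  M5: stuck-at-0, inverted output ✓; others ✗
  M6: stuck-at-0, inverted output ✓; others ✗
  M7: stuck-at-0, inverted output ✓; others ✗
  M8: stuck-at-1, inverted output ✓; others ✗
Consistent faults: {M1 stuck-at-0, M1 inverted output, M2 stuck-at-0, M2 inverted output, M3 stuck-at-0, M3 inverted output, M4 stuck-at-1, M4 inverted output, M5 stuck-at-0, M5 inverted output, M6 stuck-at-0, M6 inverted output, M7 stuck-at-0, M7 inverted output, M8 stuck-at-1, M8 inverted output} — 16 in all.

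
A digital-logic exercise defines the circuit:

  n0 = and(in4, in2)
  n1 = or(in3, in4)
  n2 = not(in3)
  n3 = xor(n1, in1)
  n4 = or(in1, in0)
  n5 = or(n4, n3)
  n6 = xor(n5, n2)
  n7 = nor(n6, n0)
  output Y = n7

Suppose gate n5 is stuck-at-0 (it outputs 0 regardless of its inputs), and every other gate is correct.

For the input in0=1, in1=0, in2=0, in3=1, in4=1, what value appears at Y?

Propagate with n5 forced: n0=0, n1=1, n2=0, n3=1, n4=1, n5=0 [stuck-at-0], n6=0, n7=1.
So Y = 1. (Without the fault it would be 0.)

1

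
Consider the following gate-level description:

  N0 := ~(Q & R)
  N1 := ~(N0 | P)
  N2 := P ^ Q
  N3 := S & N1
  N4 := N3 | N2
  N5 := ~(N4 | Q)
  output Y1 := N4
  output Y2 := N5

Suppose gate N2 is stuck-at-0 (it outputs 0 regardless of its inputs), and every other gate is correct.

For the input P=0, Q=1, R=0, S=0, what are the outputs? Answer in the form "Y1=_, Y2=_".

Y1=0, Y2=0

Propagate with N2 forced: N0=1, N1=0, N2=0 [stuck-at-0], N3=0, N4=0, N5=0.
So the outputs are Y1=0, Y2=0. (Without the fault they would be Y1=1, Y2=0.)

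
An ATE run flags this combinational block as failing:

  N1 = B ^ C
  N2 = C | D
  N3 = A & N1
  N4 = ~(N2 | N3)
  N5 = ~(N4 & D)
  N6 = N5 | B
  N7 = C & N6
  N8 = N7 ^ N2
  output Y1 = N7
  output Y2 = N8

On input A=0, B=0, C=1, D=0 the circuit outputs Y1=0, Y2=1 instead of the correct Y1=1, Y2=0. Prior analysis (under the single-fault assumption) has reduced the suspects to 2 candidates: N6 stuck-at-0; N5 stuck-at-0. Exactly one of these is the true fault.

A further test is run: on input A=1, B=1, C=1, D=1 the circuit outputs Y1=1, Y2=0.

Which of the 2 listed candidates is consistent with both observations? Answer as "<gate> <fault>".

N5 stuck-at-0

Evaluate each candidate on input A=1, B=1, C=1, D=1:
  N6 stuck-at-0: N1=0, N2=1, N3=0, N4=0, N5=1, N6=0 [stuck-at-0], N7=0, N8=1 → Y1=0, Y2=1 — eliminated
  N5 stuck-at-0: N1=0, N2=1, N3=0, N4=0, N5=0 [stuck-at-0], N6=1, N7=1, N8=0 → Y1=1, Y2=0 — matches
Only N5 stuck-at-0 reproduces the observed Y1=1, Y2=0.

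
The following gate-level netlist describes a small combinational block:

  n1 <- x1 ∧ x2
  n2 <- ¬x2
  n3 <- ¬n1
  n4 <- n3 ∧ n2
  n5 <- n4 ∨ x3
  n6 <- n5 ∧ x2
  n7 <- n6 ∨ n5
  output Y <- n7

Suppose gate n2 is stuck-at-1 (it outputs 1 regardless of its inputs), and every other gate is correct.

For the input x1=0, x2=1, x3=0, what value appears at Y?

Propagate with n2 forced: n1=0, n2=1 [stuck-at-1], n3=1, n4=1, n5=1, n6=1, n7=1.
So Y = 1. (Without the fault it would be 0.)

1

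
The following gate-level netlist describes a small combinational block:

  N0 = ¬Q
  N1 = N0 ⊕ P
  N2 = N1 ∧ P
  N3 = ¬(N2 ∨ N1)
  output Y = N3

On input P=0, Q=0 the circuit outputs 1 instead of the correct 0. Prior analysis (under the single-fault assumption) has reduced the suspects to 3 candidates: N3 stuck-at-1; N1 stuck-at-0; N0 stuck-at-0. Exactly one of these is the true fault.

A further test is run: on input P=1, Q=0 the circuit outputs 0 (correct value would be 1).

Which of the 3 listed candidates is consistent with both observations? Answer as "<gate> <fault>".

N0 stuck-at-0

Evaluate each candidate on input P=1, Q=0:
  N3 stuck-at-1: N0=1, N1=0, N2=0, N3=1 [stuck-at-1] → 1 — eliminated
  N1 stuck-at-0: N0=1, N1=0 [stuck-at-0], N2=0, N3=1 → 1 — eliminated
  N0 stuck-at-0: N0=0 [stuck-at-0], N1=1, N2=1, N3=0 → 0 — matches
Only N0 stuck-at-0 reproduces the observed 0.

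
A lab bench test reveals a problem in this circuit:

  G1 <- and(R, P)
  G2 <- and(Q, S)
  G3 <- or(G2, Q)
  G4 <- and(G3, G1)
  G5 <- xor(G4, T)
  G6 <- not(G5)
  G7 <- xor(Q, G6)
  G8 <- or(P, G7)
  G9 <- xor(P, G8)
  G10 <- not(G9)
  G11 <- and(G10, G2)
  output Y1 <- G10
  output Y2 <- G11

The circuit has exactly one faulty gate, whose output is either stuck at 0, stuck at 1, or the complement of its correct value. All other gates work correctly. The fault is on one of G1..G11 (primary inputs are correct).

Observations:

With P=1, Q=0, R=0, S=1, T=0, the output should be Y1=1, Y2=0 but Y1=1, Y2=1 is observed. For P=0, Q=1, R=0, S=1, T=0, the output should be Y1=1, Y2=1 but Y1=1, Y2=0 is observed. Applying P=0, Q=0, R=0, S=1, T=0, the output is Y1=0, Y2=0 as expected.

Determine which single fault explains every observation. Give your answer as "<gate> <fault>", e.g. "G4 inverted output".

G2 inverted output

Fault-free values for test 1 (P=1, Q=0, R=0, S=1, T=0): G1=0, G2=0, G3=0, G4=0, G5=0, G6=1, G7=1, G8=1, G9=0, G10=1, G11=0, giving Y1=1, Y2=0. Observed Y1=1, Y2=1.
Test 1: faults giving observed Y1=1, Y2=1 are {G2 stuck-at-1, G2 inverted output, G11 stuck-at-1, G11 inverted output}.
Test 2 (P=0, Q=1, R=0, S=1, T=0): fault-free G1=0, G2=1, G3=1, G4=0, G5=0, G6=1, G7=0, G8=0, G9=0, G10=1, G11=1 → Y1=1, Y2=1; observed Y1=1, Y2=0. Eliminates G2 stuck-at-1, G11 stuck-at-1.
Test 3 (P=0, Q=0, R=0, S=1, T=0): fault-free G1=0, G2=0, G3=0, G4=0, G5=0, G6=1, G7=1, G8=1, G9=1, G10=0, G11=0 → Y1=0, Y2=0; observed Y1=0, Y2=0. Eliminates G11 inverted output.
Only G2 inverted output is consistent with every test.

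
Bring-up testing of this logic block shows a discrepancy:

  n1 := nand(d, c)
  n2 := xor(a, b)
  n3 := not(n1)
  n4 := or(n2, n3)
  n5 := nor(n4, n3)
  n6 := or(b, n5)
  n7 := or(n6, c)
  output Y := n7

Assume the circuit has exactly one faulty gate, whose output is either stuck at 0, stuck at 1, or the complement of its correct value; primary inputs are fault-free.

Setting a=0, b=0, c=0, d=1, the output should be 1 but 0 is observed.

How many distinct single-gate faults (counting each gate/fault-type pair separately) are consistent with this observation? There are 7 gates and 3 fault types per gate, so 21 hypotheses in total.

Fault-free: n1=1, n2=0, n3=0, n4=0, n5=1, n6=1, n7=1 → 1. Observed 0.
  n1: stuck-at-0, inverted output ✓; others ✗
  n2: stuck-at-1, inverted output ✓; others ✗
  n3: stuck-at-1, inverted output ✓; others ✗
  n4: stuck-at-1, inverted output ✓; others ✗
  n5: stuck-at-0, inverted output ✓; others ✗
  n6: stuck-at-0, inverted output ✓; others ✗
  n7: stuck-at-0, inverted output ✓; others ✗
Consistent faults: {n1 stuck-at-0, n1 inverted output, n2 stuck-at-1, n2 inverted output, n3 stuck-at-1, n3 inverted output, n4 stuck-at-1, n4 inverted output, n5 stuck-at-0, n5 inverted output, n6 stuck-at-0, n6 inverted output, n7 stuck-at-0, n7 inverted output} — 14 in all.

14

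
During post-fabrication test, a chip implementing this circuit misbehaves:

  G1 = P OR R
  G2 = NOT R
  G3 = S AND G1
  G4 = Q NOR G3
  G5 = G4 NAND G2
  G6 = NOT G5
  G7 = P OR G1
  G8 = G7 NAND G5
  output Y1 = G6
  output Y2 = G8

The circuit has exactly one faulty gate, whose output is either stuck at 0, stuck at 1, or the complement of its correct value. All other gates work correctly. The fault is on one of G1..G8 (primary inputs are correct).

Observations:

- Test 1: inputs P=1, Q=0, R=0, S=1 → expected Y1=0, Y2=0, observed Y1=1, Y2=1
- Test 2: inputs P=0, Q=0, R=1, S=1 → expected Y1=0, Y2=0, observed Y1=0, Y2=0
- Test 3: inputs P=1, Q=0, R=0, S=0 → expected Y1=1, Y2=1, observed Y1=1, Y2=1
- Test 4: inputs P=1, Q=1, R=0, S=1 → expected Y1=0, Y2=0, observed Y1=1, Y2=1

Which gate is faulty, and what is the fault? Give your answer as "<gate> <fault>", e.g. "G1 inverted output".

G4 stuck-at-1

Fault-free values for test 1 (P=1, Q=0, R=0, S=1): G1=1, G2=1, G3=1, G4=0, G5=1, G6=0, G7=1, G8=0, giving Y1=0, Y2=0. Observed Y1=1, Y2=1.
Test 1: faults giving observed Y1=1, Y2=1 are {G1 stuck-at-0, G1 inverted output, G3 stuck-at-0, G3 inverted output, G4 stuck-at-1, G4 inverted output, G5 stuck-at-0, G5 inverted output}.
Test 2 (P=0, Q=0, R=1, S=1): fault-free G1=1, G2=0, G3=1, G4=0, G5=1, G6=0, G7=1, G8=0 → Y1=0, Y2=0; observed Y1=0, Y2=0. Eliminates G1 stuck-at-0, G1 inverted output, G5 stuck-at-0, G5 inverted output.
Test 3 (P=1, Q=0, R=0, S=0): fault-free G1=1, G2=1, G3=0, G4=1, G5=0, G6=1, G7=1, G8=1 → Y1=1, Y2=1; observed Y1=1, Y2=1. Eliminates G3 inverted output, G4 inverted output.
Test 4 (P=1, Q=1, R=0, S=1): fault-free G1=1, G2=1, G3=1, G4=0, G5=1, G6=0, G7=1, G8=0 → Y1=0, Y2=0; observed Y1=1, Y2=1. Eliminates G3 stuck-at-0.
Only G4 stuck-at-1 is consistent with every test.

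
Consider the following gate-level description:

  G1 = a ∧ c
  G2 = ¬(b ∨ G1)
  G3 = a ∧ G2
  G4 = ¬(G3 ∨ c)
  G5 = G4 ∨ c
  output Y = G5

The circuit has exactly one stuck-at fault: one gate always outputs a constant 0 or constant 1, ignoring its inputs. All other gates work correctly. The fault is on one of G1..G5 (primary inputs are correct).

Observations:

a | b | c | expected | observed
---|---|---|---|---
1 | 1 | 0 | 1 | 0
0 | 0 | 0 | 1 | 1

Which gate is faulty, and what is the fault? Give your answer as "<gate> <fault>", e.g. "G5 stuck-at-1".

Fault-free values for test 1 (a=1, b=1, c=0): G1=0, G2=0, G3=0, G4=1, G5=1, giving Y=1. Observed 0.
Test 1: faults giving observed 0 are {G2 stuck-at-1, G3 stuck-at-1, G4 stuck-at-0, G5 stuck-at-0}.
Test 2 (a=0, b=0, c=0): fault-free G1=0, G2=1, G3=0, G4=1, G5=1 → 1; observed 1. Eliminates G3 stuck-at-1, G4 stuck-at-0, G5 stuck-at-0.
Only G2 stuck-at-1 is consistent with every test.

G2 stuck-at-1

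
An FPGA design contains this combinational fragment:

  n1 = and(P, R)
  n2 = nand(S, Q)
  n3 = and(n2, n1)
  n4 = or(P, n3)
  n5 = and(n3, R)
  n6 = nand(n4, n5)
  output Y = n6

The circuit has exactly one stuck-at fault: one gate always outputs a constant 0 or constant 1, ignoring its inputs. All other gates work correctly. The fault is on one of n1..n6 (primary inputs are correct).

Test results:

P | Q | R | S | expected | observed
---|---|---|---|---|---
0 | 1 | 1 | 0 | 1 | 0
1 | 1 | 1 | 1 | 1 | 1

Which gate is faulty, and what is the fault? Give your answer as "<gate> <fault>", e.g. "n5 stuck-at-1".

n1 stuck-at-1

Fault-free values for test 1 (P=0, Q=1, R=1, S=0): n1=0, n2=1, n3=0, n4=0, n5=0, n6=1, giving Y=1. Observed 0.
Test 1: faults giving observed 0 are {n1 stuck-at-1, n3 stuck-at-1, n6 stuck-at-0}.
Test 2 (P=1, Q=1, R=1, S=1): fault-free n1=1, n2=0, n3=0, n4=1, n5=0, n6=1 → 1; observed 1. Eliminates n3 stuck-at-1, n6 stuck-at-0.
Only n1 stuck-at-1 is consistent with every test.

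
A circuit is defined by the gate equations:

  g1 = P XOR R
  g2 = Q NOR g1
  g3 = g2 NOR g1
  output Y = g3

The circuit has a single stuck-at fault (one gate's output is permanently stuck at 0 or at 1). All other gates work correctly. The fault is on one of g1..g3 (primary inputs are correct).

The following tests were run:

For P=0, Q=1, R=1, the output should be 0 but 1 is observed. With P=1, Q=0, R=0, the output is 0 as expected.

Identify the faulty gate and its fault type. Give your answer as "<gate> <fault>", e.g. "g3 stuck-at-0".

g1 stuck-at-0

Fault-free values for test 1 (P=0, Q=1, R=1): g1=1, g2=0, g3=0, giving Y=0. Observed 1.
Test 1: faults giving observed 1 are {g1 stuck-at-0, g3 stuck-at-1}.
Test 2 (P=1, Q=0, R=0): fault-free g1=1, g2=0, g3=0 → 0; observed 0. Eliminates g3 stuck-at-1.
Only g1 stuck-at-0 is consistent with every test.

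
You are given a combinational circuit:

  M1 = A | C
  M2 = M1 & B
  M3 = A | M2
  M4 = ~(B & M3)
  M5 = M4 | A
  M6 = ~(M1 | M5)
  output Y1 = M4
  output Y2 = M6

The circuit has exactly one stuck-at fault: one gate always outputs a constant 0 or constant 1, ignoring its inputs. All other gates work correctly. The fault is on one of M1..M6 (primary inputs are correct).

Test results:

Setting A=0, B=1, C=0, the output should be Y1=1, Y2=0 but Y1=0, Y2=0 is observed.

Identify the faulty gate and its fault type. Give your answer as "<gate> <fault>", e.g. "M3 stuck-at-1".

Fault-free values for test 1 (A=0, B=1, C=0): M1=0, M2=0, M3=0, M4=1, M5=1, M6=0, giving Y1=1, Y2=0. Observed Y1=0, Y2=0.
Test 1: faults giving observed Y1=0, Y2=0 are {M1 stuck-at-1}.
Only M1 stuck-at-1 is consistent with every test.

M1 stuck-at-1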